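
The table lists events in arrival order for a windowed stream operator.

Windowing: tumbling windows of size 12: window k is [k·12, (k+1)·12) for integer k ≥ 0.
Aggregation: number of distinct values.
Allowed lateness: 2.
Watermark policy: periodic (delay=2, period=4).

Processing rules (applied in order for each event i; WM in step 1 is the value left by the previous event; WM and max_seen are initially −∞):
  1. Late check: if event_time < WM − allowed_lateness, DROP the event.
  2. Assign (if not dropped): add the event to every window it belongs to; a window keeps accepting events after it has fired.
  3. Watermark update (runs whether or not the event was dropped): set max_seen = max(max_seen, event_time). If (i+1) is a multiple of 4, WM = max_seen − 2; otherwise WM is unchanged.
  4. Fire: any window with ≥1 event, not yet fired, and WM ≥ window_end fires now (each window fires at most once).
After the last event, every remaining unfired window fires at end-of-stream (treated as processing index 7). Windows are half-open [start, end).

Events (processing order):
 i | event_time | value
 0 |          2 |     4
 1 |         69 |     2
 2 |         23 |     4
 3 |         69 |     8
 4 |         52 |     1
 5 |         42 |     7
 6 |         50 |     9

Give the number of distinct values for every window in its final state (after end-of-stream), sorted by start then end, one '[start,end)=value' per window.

i=0 t=2 v=4: → [0,12); WM=−∞
i=1 t=69 v=2: → [60,72); WM=−∞
i=2 t=23 v=4: → [12,24); WM=−∞
i=3 t=69 v=8: → [60,72); WM=67; [0,12) fires=1 [12,24) fires=1
i=4 t=52 v=1: DROP (t<67-2); WM=67
i=5 t=42 v=7: DROP (t<67-2); WM=67
i=6 t=50 v=9: DROP (t<67-2); WM=67

[0,12)=1 [12,24)=1 [60,72)=2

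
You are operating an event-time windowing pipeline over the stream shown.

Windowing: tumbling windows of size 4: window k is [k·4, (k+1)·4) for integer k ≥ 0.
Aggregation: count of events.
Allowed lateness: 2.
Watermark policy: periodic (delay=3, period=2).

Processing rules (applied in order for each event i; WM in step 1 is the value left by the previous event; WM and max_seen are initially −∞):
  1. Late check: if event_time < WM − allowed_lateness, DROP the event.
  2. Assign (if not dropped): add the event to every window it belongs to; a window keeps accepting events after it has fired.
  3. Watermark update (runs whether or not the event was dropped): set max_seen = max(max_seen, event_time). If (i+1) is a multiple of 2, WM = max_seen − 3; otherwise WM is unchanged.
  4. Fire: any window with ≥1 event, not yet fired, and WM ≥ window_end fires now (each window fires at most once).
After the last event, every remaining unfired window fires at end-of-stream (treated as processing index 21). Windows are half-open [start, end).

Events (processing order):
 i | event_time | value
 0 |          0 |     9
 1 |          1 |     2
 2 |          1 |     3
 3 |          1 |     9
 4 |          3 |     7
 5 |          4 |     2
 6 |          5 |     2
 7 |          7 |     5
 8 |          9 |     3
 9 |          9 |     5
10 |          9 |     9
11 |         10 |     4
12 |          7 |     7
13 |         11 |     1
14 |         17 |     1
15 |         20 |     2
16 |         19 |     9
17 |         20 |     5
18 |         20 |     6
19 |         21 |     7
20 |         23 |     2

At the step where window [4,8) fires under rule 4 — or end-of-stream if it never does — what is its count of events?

4

i=0 t=0 v=9: → [0,4); WM=−∞
i=1 t=1 v=2: → [0,4); WM=-2
i=2 t=1 v=3: → [0,4); WM=-2
i=3 t=1 v=9: → [0,4); WM=-2
i=4 t=3 v=7: → [0,4); WM=-2
i=5 t=4 v=2: → [4,8); WM=1
i=6 t=5 v=2: → [4,8); WM=1
i=7 t=7 v=5: → [4,8); WM=4; [0,4) fires=5
i=8 t=9 v=3: → [8,12); WM=4
i=9 t=9 v=5: → [8,12); WM=6
i=10 t=9 v=9: → [8,12); WM=6
i=11 t=10 v=4: → [8,12); WM=7
i=12 t=7 v=7: → [4,8); WM=7
i=13 t=11 v=1: → [8,12); WM=8; [4,8) fires=4
i=14 t=17 v=1: → [16,20); WM=8
i=15 t=20 v=2: → [20,24); WM=17; [8,12) fires=5
i=16 t=19 v=9: → [16,20); WM=17
i=17 t=20 v=5: → [20,24); WM=17
i=18 t=20 v=6: → [20,24); WM=17
i=19 t=21 v=7: → [20,24); WM=18
i=20 t=23 v=2: → [20,24); WM=18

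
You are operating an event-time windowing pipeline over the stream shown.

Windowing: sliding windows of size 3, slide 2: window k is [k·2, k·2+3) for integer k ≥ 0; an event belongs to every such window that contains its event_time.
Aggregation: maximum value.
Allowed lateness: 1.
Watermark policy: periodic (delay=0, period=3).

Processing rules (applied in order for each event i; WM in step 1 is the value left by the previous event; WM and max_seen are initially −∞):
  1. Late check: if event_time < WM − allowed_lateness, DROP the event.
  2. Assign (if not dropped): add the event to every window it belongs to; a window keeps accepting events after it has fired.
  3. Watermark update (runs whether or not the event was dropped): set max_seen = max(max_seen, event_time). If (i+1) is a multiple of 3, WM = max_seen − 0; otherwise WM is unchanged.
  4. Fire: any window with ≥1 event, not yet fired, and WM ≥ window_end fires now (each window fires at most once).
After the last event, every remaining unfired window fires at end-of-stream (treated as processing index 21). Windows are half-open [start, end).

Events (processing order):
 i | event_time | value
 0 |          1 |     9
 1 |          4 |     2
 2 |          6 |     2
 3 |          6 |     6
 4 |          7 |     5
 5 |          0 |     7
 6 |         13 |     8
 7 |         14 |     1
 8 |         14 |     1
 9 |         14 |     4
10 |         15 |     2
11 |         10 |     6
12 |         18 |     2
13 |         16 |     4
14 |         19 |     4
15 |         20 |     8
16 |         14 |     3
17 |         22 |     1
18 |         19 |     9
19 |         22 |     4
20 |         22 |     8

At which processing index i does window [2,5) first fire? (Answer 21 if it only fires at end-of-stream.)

2

i=0 t=1 v=9: → [0,3); WM=−∞
i=1 t=4 v=2: → [4,7),[2,5); WM=−∞
i=2 t=6 v=2: → [6,9),[4,7); WM=6; [0,3) fires=9 [2,5) fires=2
i=3 t=6 v=6: → [6,9),[4,7); WM=6
i=4 t=7 v=5: → [6,9); WM=6
i=5 t=0 v=7: DROP (t<6-1); WM=7; [4,7) fires=6
i=6 t=13 v=8: → [12,15); WM=7
i=7 t=14 v=1: → [14,17),[12,15); WM=7
i=8 t=14 v=1: → [14,17),[12,15); WM=14; [6,9) fires=6
i=9 t=14 v=4: → [14,17),[12,15); WM=14
i=10 t=15 v=2: → [14,17); WM=14
i=11 t=10 v=6: DROP (t<14-1); WM=15; [12,15) fires=8
i=12 t=18 v=2: → [18,21),[16,19); WM=15
i=13 t=16 v=4: → [16,19),[14,17); WM=15
i=14 t=19 v=4: → [18,21); WM=19; [14,17) fires=4 [16,19) fires=4
i=15 t=20 v=8: → [20,23),[18,21); WM=19
i=16 t=14 v=3: DROP (t<19-1); WM=19
i=17 t=22 v=1: → [22,25),[20,23); WM=22; [18,21) fires=8
i=18 t=19 v=9: DROP (t<22-1); WM=22
i=19 t=22 v=4: → [22,25),[20,23); WM=22
i=20 t=22 v=8: → [22,25),[20,23); WM=22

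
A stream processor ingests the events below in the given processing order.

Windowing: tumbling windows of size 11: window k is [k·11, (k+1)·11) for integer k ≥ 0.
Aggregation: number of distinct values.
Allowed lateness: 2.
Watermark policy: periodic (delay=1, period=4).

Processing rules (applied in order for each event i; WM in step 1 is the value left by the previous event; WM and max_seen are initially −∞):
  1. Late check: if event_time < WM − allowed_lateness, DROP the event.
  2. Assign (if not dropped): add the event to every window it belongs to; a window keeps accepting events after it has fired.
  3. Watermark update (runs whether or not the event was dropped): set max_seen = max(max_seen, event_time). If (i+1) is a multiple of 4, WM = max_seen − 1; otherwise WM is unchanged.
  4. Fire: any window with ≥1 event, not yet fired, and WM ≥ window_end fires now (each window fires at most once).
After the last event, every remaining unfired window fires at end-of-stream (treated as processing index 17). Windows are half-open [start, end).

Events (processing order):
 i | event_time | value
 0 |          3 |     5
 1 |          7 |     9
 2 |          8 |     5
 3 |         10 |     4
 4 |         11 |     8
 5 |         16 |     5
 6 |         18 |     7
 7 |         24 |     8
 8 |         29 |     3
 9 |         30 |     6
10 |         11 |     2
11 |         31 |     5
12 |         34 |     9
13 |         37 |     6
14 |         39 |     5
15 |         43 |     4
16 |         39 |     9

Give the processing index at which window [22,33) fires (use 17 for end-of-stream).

i=0 t=3 v=5: → [0,11); WM=−∞
i=1 t=7 v=9: → [0,11); WM=−∞
i=2 t=8 v=5: → [0,11); WM=−∞
i=3 t=10 v=4: → [0,11); WM=9
i=4 t=11 v=8: → [11,22); WM=9
i=5 t=16 v=5: → [11,22); WM=9
i=6 t=18 v=7: → [11,22); WM=9
i=7 t=24 v=8: → [22,33); WM=23; [0,11) fires=3 [11,22) fires=3
i=8 t=29 v=3: → [22,33); WM=23
i=9 t=30 v=6: → [22,33); WM=23
i=10 t=11 v=2: DROP (t<23-2); WM=23
i=11 t=31 v=5: → [22,33); WM=30
i=12 t=34 v=9: → [33,44); WM=30
i=13 t=37 v=6: → [33,44); WM=30
i=14 t=39 v=5: → [33,44); WM=30
i=15 t=43 v=4: → [33,44); WM=42; [22,33) fires=4
i=16 t=39 v=9: DROP (t<42-2); WM=42

15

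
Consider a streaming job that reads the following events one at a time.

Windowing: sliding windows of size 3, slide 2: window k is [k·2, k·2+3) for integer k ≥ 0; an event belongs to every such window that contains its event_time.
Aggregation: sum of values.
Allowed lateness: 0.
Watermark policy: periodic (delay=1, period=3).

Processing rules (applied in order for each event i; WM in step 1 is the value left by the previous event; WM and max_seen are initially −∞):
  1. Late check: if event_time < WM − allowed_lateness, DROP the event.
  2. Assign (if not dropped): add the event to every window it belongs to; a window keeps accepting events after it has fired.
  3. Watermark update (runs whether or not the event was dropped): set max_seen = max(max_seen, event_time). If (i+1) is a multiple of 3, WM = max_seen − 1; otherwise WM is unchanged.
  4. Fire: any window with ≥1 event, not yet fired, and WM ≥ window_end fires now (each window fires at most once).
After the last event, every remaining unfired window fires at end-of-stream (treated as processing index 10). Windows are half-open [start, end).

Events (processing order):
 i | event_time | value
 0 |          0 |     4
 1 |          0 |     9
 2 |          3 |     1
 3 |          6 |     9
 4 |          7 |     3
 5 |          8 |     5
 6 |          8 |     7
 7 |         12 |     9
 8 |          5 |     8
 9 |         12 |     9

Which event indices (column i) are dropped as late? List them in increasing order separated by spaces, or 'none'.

8

i=0 t=0 v=4: → [0,3); WM=−∞
i=1 t=0 v=9: → [0,3); WM=−∞
i=2 t=3 v=1: → [2,5); WM=2
i=3 t=6 v=9: → [6,9),[4,7); WM=2
i=4 t=7 v=3: → [6,9); WM=2
i=5 t=8 v=5: → [8,11),[6,9); WM=7; [0,3) fires=13 [2,5) fires=1 [4,7) fires=9
i=6 t=8 v=7: → [8,11),[6,9); WM=7
i=7 t=12 v=9: → [12,15),[10,13); WM=7
i=8 t=5 v=8: DROP (t<7-0); WM=11; [6,9) fires=24 [8,11) fires=12
i=9 t=12 v=9: → [12,15),[10,13); WM=11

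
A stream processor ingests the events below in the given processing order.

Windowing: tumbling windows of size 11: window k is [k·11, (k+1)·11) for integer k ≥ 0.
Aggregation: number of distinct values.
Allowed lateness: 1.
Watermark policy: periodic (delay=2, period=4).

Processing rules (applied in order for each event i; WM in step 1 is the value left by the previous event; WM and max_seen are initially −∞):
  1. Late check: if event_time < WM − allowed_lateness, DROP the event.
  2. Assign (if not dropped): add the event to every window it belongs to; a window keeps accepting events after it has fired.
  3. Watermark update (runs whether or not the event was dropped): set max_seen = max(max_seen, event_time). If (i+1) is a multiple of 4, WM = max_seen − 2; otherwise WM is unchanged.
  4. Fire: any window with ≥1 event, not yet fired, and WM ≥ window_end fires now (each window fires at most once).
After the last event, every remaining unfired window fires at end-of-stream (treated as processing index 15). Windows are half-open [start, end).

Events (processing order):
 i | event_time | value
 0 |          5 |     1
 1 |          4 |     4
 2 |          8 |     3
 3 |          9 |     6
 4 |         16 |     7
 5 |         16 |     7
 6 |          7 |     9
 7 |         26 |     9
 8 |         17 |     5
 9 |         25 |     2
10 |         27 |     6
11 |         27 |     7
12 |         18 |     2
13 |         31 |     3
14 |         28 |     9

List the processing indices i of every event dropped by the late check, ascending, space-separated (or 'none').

i=0 t=5 v=1: → [0,11); WM=−∞
i=1 t=4 v=4: → [0,11); WM=−∞
i=2 t=8 v=3: → [0,11); WM=−∞
i=3 t=9 v=6: → [0,11); WM=7
i=4 t=16 v=7: → [11,22); WM=7
i=5 t=16 v=7: → [11,22); WM=7
i=6 t=7 v=9: → [0,11); WM=7
i=7 t=26 v=9: → [22,33); WM=24; [0,11) fires=5 [11,22) fires=1
i=8 t=17 v=5: DROP (t<24-1); WM=24
i=9 t=25 v=2: → [22,33); WM=24
i=10 t=27 v=6: → [22,33); WM=24
i=11 t=27 v=7: → [22,33); WM=25
i=12 t=18 v=2: DROP (t<25-1); WM=25
i=13 t=31 v=3: → [22,33); WM=25
i=14 t=28 v=9: → [22,33); WM=25

8 12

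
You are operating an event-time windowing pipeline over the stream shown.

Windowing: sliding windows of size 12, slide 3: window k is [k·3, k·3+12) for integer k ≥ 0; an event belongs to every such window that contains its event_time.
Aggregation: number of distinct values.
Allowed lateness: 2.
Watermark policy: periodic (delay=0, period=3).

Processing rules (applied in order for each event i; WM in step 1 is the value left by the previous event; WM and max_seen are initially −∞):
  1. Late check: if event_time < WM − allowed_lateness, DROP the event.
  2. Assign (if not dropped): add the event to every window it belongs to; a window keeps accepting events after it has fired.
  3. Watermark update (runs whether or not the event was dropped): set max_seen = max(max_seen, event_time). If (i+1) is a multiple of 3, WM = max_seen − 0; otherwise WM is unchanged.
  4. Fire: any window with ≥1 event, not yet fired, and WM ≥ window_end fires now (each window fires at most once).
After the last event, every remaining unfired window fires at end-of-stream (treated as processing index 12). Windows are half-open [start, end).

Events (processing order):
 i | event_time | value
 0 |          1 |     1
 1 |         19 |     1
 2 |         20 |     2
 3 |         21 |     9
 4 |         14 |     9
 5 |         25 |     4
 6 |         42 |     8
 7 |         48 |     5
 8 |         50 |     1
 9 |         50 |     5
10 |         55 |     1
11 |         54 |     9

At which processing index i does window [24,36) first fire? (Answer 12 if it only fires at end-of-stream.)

i=0 t=1 v=1: → [0,12); WM=−∞
i=1 t=19 v=1: → [18,30),[15,27),[12,24),[9,21); WM=−∞
i=2 t=20 v=2: → [18,30),[15,27),[12,24),[9,21); WM=20; [0,12) fires=1
i=3 t=21 v=9: → [21,33),[18,30),[15,27),[12,24); WM=20
i=4 t=14 v=9: DROP (t<20-2); WM=20
i=5 t=25 v=4: → [24,36),[21,33),[18,30),[15,27); WM=25; [9,21) fires=2 [12,24) fires=3
i=6 t=42 v=8: → [42,54),[39,51),[36,48),[33,45); WM=25
i=7 t=48 v=5: → [48,60),[45,57),[42,54),[39,51); WM=25
i=8 t=50 v=1: → [48,60),[45,57),[42,54),[39,51); WM=50; [15,27) fires=4 [18,30) fires=4 [21,33) fires=2 [24,36) fires=1 [33,45) fires=1 [36,48) fires=1
i=9 t=50 v=5: → [48,60),[45,57),[42,54),[39,51); WM=50
i=10 t=55 v=1: → [54,66),[51,63),[48,60),[45,57); WM=50
i=11 t=54 v=9: → [54,66),[51,63),[48,60),[45,57); WM=55; [39,51) fires=3 [42,54) fires=3

8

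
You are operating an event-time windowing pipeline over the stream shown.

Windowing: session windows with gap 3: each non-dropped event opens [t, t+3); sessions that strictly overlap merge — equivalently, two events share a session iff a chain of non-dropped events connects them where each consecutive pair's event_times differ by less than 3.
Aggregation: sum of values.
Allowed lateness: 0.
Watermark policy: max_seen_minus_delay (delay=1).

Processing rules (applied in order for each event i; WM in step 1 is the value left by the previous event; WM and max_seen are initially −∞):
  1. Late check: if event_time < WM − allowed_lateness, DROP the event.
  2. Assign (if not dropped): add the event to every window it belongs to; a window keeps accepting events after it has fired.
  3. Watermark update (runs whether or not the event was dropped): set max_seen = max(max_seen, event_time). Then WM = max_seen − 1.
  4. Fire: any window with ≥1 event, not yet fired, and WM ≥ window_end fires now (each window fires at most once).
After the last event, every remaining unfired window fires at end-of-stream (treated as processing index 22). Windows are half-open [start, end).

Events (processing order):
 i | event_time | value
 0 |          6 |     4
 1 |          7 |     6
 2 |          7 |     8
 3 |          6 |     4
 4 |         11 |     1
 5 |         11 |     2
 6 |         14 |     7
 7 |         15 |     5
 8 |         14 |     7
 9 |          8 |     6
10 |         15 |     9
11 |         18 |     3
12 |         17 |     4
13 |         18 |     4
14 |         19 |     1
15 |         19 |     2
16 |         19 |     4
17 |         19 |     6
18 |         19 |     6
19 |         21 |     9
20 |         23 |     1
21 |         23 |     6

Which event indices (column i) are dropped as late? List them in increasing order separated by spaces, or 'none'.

i=0 t=6 v=4: → [6,9); WM=5
i=1 t=7 v=6: → [6,10); WM=6
i=2 t=7 v=8: → [6,10); WM=6
i=3 t=6 v=4: → [6,10); WM=6
i=4 t=11 v=1: → [11,14); WM=10
i=5 t=11 v=2: → [11,14); WM=10
i=6 t=14 v=7: → [14,17); WM=13
i=7 t=15 v=5: → [14,18); WM=14
i=8 t=14 v=7: → [14,18); WM=14
i=9 t=8 v=6: DROP (t<14-0); WM=14
i=10 t=15 v=9: → [14,18); WM=14
i=11 t=18 v=3: → [18,21); WM=17
i=12 t=17 v=4: → [14,21); WM=17
i=13 t=18 v=4: → [14,21); WM=17
i=14 t=19 v=1: → [14,22); WM=18
i=15 t=19 v=2: → [14,22); WM=18
i=16 t=19 v=4: → [14,22); WM=18
i=17 t=19 v=6: → [14,22); WM=18
i=18 t=19 v=6: → [14,22); WM=18
i=19 t=21 v=9: → [14,24); WM=20
i=20 t=23 v=1: → [14,26); WM=22
i=21 t=23 v=6: → [14,26); WM=22

9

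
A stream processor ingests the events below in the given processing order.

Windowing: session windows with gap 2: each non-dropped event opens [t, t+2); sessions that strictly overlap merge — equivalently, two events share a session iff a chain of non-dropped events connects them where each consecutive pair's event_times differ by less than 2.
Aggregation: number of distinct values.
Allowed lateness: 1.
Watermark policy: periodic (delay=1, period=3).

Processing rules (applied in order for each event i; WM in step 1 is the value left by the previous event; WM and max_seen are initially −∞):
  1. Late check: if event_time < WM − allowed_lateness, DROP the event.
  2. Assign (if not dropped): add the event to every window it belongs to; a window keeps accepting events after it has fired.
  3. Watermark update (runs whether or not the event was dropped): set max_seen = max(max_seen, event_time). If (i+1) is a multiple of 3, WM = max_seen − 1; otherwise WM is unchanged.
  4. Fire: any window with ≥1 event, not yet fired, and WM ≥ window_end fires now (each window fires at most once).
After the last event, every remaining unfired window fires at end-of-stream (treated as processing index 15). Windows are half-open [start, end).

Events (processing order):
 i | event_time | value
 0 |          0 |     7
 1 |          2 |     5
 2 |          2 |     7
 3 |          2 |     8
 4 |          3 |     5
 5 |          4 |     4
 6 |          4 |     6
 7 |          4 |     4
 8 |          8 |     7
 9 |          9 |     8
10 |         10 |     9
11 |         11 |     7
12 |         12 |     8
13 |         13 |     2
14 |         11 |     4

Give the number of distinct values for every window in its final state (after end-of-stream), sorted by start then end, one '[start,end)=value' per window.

i=0 t=0 v=7: → [0,2); WM=−∞
i=1 t=2 v=5: → [2,4); WM=−∞
i=2 t=2 v=7: → [2,4); WM=1
i=3 t=2 v=8: → [2,4); WM=1
i=4 t=3 v=5: → [2,5); WM=1
i=5 t=4 v=4: → [2,6); WM=3
i=6 t=4 v=6: → [2,6); WM=3
i=7 t=4 v=4: → [2,6); WM=3
i=8 t=8 v=7: → [8,10); WM=7
i=9 t=9 v=8: → [8,11); WM=7
i=10 t=10 v=9: → [8,12); WM=7
i=11 t=11 v=7: → [8,13); WM=10
i=12 t=12 v=8: → [8,14); WM=10
i=13 t=13 v=2: → [8,15); WM=10
i=14 t=11 v=4: → [8,15); WM=12

[0,2)=1 [2,6)=5 [8,15)=5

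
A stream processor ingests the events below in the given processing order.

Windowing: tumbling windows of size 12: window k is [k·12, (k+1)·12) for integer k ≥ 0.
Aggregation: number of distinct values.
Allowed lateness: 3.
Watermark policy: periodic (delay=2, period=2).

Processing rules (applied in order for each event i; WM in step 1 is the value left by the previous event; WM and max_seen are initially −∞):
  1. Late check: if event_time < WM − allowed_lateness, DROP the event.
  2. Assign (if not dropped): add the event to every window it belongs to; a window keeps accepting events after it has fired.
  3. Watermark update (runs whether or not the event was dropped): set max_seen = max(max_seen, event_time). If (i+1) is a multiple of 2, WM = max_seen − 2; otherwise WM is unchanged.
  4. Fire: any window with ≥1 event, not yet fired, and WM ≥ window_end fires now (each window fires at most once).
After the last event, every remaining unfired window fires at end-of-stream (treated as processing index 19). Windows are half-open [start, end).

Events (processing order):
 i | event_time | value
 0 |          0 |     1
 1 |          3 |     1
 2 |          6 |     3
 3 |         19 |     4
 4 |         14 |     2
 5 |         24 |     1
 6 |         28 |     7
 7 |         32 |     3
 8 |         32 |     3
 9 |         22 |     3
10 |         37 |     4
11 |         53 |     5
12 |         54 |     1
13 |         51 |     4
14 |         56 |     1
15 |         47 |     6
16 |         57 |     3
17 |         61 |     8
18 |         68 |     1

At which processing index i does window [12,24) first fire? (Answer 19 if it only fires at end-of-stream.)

7

i=0 t=0 v=1: → [0,12); WM=−∞
i=1 t=3 v=1: → [0,12); WM=1
i=2 t=6 v=3: → [0,12); WM=1
i=3 t=19 v=4: → [12,24); WM=17; [0,12) fires=2
i=4 t=14 v=2: → [12,24); WM=17
i=5 t=24 v=1: → [24,36); WM=22
i=6 t=28 v=7: → [24,36); WM=22
i=7 t=32 v=3: → [24,36); WM=30; [12,24) fires=2
i=8 t=32 v=3: → [24,36); WM=30
i=9 t=22 v=3: DROP (t<30-3); WM=30
i=10 t=37 v=4: → [36,48); WM=30
i=11 t=53 v=5: → [48,60); WM=51; [24,36) fires=3 [36,48) fires=1
i=12 t=54 v=1: → [48,60); WM=51
i=13 t=51 v=4: → [48,60); WM=52
i=14 t=56 v=1: → [48,60); WM=52
i=15 t=47 v=6: DROP (t<52-3); WM=54
i=16 t=57 v=3: → [48,60); WM=54
i=17 t=61 v=8: → [60,72); WM=59
i=18 t=68 v=1: → [60,72); WM=59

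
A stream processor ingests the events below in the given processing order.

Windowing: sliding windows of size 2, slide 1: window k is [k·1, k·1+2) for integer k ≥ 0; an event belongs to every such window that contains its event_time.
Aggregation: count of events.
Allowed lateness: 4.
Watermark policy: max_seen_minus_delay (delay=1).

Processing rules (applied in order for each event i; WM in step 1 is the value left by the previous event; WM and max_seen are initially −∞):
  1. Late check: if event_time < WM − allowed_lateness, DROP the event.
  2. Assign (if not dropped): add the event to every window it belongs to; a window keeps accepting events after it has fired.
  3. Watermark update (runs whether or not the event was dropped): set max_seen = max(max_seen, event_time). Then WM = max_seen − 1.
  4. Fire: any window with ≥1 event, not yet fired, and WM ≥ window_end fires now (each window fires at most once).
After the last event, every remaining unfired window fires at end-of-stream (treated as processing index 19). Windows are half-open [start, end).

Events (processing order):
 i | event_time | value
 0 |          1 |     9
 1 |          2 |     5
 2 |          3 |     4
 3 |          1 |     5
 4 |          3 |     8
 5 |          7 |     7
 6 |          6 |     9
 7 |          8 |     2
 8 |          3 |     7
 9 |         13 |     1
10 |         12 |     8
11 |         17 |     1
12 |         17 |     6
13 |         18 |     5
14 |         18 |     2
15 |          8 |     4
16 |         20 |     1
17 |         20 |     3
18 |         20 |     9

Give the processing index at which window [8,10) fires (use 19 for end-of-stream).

9

i=0 t=1 v=9: → [1,3),[0,2); WM=0
i=1 t=2 v=5: → [2,4),[1,3); WM=1
i=2 t=3 v=4: → [3,5),[2,4); WM=2; [0,2) fires=1
i=3 t=1 v=5: → [1,3),[0,2); WM=2
i=4 t=3 v=8: → [3,5),[2,4); WM=2
i=5 t=7 v=7: → [7,9),[6,8); WM=6; [1,3) fires=3 [2,4) fires=3 [3,5) fires=2
i=6 t=6 v=9: → [6,8),[5,7); WM=6
i=7 t=8 v=2: → [8,10),[7,9); WM=7; [5,7) fires=1
i=8 t=3 v=7: → [3,5),[2,4); WM=7
i=9 t=13 v=1: → [13,15),[12,14); WM=12; [6,8) fires=2 [7,9) fires=2 [8,10) fires=1
i=10 t=12 v=8: → [12,14),[11,13); WM=12
i=11 t=17 v=1: → [17,19),[16,18); WM=16; [11,13) fires=1 [12,14) fires=2 [13,15) fires=1
i=12 t=17 v=6: → [17,19),[16,18); WM=16
i=13 t=18 v=5: → [18,20),[17,19); WM=17
i=14 t=18 v=2: → [18,20),[17,19); WM=17
i=15 t=8 v=4: DROP (t<17-4); WM=17
i=16 t=20 v=1: → [20,22),[19,21); WM=19; [16,18) fires=2 [17,19) fires=4
i=17 t=20 v=3: → [20,22),[19,21); WM=19
i=18 t=20 v=9: → [20,22),[19,21); WM=19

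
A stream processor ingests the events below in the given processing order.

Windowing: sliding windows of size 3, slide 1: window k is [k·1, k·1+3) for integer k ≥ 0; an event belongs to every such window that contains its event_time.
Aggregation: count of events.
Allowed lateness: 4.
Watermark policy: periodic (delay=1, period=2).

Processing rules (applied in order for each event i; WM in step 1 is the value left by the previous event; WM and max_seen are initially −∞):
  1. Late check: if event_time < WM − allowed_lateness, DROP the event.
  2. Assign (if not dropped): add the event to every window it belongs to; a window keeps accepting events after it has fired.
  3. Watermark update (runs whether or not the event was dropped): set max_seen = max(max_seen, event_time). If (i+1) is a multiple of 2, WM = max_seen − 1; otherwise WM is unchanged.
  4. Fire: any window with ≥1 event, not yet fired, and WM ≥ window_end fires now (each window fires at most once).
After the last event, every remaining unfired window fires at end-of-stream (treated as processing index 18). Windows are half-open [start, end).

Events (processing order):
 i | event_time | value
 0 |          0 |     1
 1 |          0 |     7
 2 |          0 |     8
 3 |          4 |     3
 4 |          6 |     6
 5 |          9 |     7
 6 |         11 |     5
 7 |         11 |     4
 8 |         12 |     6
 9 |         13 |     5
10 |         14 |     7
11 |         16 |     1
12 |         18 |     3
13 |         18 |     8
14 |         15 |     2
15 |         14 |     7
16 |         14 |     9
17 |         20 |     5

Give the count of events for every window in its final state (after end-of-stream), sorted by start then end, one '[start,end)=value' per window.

[0,3)=3 [2,5)=1 [3,6)=1 [4,7)=2 [5,8)=1 [6,9)=1 [7,10)=1 [8,11)=1 [9,12)=3 [10,13)=3 [11,14)=4 [12,15)=5 [13,16)=5 [14,17)=5 [15,18)=2 [16,19)=3 [17,20)=2 [18,21)=3 [19,22)=1 [20,23)=1

i=0 t=0 v=1: → [0,3); WM=−∞
i=1 t=0 v=7: → [0,3); WM=-1
i=2 t=0 v=8: → [0,3); WM=-1
i=3 t=4 v=3: → [4,7),[3,6),[2,5); WM=3; [0,3) fires=3
i=4 t=6 v=6: → [6,9),[5,8),[4,7); WM=3
i=5 t=9 v=7: → [9,12),[8,11),[7,10); WM=8; [2,5) fires=1 [3,6) fires=1 [4,7) fires=2 [5,8) fires=1
i=6 t=11 v=5: → [11,14),[10,13),[9,12); WM=8
i=7 t=11 v=4: → [11,14),[10,13),[9,12); WM=10; [6,9) fires=1 [7,10) fires=1
i=8 t=12 v=6: → [12,15),[11,14),[10,13); WM=10
i=9 t=13 v=5: → [13,16),[12,15),[11,14); WM=12; [8,11) fires=1 [9,12) fires=3
i=10 t=14 v=7: → [14,17),[13,16),[12,15); WM=12
i=11 t=16 v=1: → [16,19),[15,18),[14,17); WM=15; [10,13) fires=3 [11,14) fires=4 [12,15) fires=3
i=12 t=18 v=3: → [18,21),[17,20),[16,19); WM=15
i=13 t=18 v=8: → [18,21),[17,20),[16,19); WM=17; [13,16) fires=2 [14,17) fires=2
i=14 t=15 v=2: → [15,18),[14,17),[13,16); WM=17
i=15 t=14 v=7: → [14,17),[13,16),[12,15); WM=17
i=16 t=14 v=9: → [14,17),[13,16),[12,15); WM=17
i=17 t=20 v=5: → [20,23),[19,22),[18,21); WM=19; [15,18) fires=2 [16,19) fires=3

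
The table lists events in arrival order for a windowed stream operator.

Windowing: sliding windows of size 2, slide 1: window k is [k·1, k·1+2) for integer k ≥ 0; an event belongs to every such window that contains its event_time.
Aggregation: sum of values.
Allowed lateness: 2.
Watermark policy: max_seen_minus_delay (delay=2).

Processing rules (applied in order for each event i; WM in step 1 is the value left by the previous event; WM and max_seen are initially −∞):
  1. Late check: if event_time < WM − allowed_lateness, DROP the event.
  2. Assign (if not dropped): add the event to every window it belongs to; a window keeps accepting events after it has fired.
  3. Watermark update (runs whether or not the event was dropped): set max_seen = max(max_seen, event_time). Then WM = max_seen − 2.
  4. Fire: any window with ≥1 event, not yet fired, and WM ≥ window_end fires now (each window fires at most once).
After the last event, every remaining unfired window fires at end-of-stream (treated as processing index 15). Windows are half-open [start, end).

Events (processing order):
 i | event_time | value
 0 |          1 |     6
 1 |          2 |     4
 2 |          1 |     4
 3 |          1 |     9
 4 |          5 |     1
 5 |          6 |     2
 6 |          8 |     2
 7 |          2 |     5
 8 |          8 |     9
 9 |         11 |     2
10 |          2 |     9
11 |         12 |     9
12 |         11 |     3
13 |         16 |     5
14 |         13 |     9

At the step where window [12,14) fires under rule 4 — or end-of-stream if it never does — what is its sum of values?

i=0 t=1 v=6: → [1,3),[0,2); WM=-1
i=1 t=2 v=4: → [2,4),[1,3); WM=0
i=2 t=1 v=4: → [1,3),[0,2); WM=0
i=3 t=1 v=9: → [1,3),[0,2); WM=0
i=4 t=5 v=1: → [5,7),[4,6); WM=3; [0,2) fires=19 [1,3) fires=23
i=5 t=6 v=2: → [6,8),[5,7); WM=4; [2,4) fires=4
i=6 t=8 v=2: → [8,10),[7,9); WM=6; [4,6) fires=1
i=7 t=2 v=5: DROP (t<6-2); WM=6
i=8 t=8 v=9: → [8,10),[7,9); WM=6
i=9 t=11 v=2: → [11,13),[10,12); WM=9; [5,7) fires=3 [6,8) fires=2 [7,9) fires=11
i=10 t=2 v=9: DROP (t<9-2); WM=9
i=11 t=12 v=9: → [12,14),[11,13); WM=10; [8,10) fires=11
i=12 t=11 v=3: → [11,13),[10,12); WM=10
i=13 t=16 v=5: → [16,18),[15,17); WM=14; [10,12) fires=5 [11,13) fires=14 [12,14) fires=9
i=14 t=13 v=9: → [13,15),[12,14); WM=14

9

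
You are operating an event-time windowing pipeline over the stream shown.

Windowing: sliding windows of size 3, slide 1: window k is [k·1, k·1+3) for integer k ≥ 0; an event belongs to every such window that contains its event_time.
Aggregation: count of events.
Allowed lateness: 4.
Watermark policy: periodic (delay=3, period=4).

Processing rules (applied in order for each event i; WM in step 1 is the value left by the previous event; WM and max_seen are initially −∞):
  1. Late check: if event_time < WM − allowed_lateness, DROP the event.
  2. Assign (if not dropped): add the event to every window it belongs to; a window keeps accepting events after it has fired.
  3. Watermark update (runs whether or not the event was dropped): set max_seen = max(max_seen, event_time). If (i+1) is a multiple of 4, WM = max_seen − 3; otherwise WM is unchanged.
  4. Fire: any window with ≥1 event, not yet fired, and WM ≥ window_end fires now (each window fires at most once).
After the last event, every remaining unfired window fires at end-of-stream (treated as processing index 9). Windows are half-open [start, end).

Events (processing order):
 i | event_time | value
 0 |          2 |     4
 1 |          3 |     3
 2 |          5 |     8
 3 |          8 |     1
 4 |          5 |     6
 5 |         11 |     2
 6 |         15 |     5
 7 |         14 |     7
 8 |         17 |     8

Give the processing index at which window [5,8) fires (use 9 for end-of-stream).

i=0 t=2 v=4: → [2,5),[1,4),[0,3); WM=−∞
i=1 t=3 v=3: → [3,6),[2,5),[1,4); WM=−∞
i=2 t=5 v=8: → [5,8),[4,7),[3,6); WM=−∞
i=3 t=8 v=1: → [8,11),[7,10),[6,9); WM=5; [0,3) fires=1 [1,4) fires=2 [2,5) fires=2
i=4 t=5 v=6: → [5,8),[4,7),[3,6); WM=5
i=5 t=11 v=2: → [11,14),[10,13),[9,12); WM=5
i=6 t=15 v=5: → [15,18),[14,17),[13,16); WM=5
i=7 t=14 v=7: → [14,17),[13,16),[12,15); WM=12; [3,6) fires=3 [4,7) fires=2 [5,8) fires=2 [6,9) fires=1 [7,10) fires=1 [8,11) fires=1 [9,12) fires=1
i=8 t=17 v=8: → [17,20),[16,19),[15,18); WM=12

7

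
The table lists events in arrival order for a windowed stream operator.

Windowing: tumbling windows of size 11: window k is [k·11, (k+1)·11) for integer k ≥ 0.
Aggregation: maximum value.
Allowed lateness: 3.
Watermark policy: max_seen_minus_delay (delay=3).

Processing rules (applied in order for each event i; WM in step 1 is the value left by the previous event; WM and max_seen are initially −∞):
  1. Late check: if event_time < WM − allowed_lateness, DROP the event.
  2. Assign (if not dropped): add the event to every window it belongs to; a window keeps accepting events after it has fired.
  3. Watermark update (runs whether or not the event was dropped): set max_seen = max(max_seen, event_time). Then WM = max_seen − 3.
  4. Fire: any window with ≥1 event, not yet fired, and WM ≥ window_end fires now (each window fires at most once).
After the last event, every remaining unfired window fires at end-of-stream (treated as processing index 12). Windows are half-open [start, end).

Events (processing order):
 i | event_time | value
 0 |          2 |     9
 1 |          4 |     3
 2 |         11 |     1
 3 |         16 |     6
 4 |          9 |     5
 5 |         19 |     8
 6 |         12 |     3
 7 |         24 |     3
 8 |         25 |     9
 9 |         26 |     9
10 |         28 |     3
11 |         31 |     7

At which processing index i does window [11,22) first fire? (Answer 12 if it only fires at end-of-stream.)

8

i=0 t=2 v=9: → [0,11); WM=-1
i=1 t=4 v=3: → [0,11); WM=1
i=2 t=11 v=1: → [11,22); WM=8
i=3 t=16 v=6: → [11,22); WM=13; [0,11) fires=9
i=4 t=9 v=5: DROP (t<13-3); WM=13
i=5 t=19 v=8: → [11,22); WM=16
i=6 t=12 v=3: DROP (t<16-3); WM=16
i=7 t=24 v=3: → [22,33); WM=21
i=8 t=25 v=9: → [22,33); WM=22; [11,22) fires=8
i=9 t=26 v=9: → [22,33); WM=23
i=10 t=28 v=3: → [22,33); WM=25
i=11 t=31 v=7: → [22,33); WM=28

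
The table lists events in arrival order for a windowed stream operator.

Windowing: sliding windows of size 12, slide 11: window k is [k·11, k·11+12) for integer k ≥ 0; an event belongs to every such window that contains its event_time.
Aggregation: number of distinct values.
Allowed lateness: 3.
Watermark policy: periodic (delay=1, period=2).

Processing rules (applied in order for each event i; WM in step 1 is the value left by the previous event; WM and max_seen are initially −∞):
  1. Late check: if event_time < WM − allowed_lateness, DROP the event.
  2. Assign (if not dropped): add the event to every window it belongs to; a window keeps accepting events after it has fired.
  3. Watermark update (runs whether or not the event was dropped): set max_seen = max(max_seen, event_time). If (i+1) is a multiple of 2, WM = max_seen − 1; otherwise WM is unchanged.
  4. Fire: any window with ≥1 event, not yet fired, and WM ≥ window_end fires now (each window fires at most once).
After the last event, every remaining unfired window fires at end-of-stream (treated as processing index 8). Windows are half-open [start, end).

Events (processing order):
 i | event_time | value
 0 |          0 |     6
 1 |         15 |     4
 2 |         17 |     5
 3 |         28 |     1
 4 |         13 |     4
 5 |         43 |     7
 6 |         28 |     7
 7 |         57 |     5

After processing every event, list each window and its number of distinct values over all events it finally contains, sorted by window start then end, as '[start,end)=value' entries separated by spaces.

[0,12)=1 [11,23)=2 [22,34)=1 [33,45)=1 [55,67)=1

i=0 t=0 v=6: → [0,12); WM=−∞
i=1 t=15 v=4: → [11,23); WM=14; [0,12) fires=1
i=2 t=17 v=5: → [11,23); WM=14
i=3 t=28 v=1: → [22,34); WM=27; [11,23) fires=2
i=4 t=13 v=4: DROP (t<27-3); WM=27
i=5 t=43 v=7: → [33,45); WM=42; [22,34) fires=1
i=6 t=28 v=7: DROP (t<42-3); WM=42
i=7 t=57 v=5: → [55,67); WM=56; [33,45) fires=1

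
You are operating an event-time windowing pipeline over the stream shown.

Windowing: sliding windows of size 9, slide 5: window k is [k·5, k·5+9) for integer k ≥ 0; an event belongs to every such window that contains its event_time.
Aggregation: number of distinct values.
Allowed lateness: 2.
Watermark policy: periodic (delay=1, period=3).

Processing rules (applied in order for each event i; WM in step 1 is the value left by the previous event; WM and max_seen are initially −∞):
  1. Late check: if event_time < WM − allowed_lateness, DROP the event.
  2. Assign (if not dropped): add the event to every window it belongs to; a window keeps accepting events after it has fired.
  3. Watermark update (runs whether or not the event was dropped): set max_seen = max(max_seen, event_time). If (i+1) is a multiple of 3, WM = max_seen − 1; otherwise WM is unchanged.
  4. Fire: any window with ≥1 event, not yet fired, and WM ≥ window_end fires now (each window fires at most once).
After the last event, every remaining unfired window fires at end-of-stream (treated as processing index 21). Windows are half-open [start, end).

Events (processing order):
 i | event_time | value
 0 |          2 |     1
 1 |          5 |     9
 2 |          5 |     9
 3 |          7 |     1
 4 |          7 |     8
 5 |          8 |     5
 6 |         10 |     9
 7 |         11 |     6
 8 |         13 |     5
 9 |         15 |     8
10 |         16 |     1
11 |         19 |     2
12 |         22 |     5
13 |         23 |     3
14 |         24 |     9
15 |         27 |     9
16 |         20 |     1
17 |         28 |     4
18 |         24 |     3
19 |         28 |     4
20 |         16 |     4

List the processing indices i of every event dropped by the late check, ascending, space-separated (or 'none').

i=0 t=2 v=1: → [0,9); WM=−∞
i=1 t=5 v=9: → [5,14),[0,9); WM=−∞
i=2 t=5 v=9: → [5,14),[0,9); WM=4
i=3 t=7 v=1: → [5,14),[0,9); WM=4
i=4 t=7 v=8: → [5,14),[0,9); WM=4
i=5 t=8 v=5: → [5,14),[0,9); WM=7
i=6 t=10 v=9: → [10,19),[5,14); WM=7
i=7 t=11 v=6: → [10,19),[5,14); WM=7
i=8 t=13 v=5: → [10,19),[5,14); WM=12; [0,9) fires=4
i=9 t=15 v=8: → [15,24),[10,19); WM=12
i=10 t=16 v=1: → [15,24),[10,19); WM=12
i=11 t=19 v=2: → [15,24); WM=18; [5,14) fires=5
i=12 t=22 v=5: → [20,29),[15,24); WM=18
i=13 t=23 v=3: → [20,29),[15,24); WM=18
i=14 t=24 v=9: → [20,29); WM=23; [10,19) fires=5
i=15 t=27 v=9: → [25,34),[20,29); WM=23
i=16 t=20 v=1: DROP (t<23-2); WM=23
i=17 t=28 v=4: → [25,34),[20,29); WM=27; [15,24) fires=5
i=18 t=24 v=3: DROP (t<27-2); WM=27
i=19 t=28 v=4: → [25,34),[20,29); WM=27
i=20 t=16 v=4: DROP (t<27-2); WM=27

16 18 20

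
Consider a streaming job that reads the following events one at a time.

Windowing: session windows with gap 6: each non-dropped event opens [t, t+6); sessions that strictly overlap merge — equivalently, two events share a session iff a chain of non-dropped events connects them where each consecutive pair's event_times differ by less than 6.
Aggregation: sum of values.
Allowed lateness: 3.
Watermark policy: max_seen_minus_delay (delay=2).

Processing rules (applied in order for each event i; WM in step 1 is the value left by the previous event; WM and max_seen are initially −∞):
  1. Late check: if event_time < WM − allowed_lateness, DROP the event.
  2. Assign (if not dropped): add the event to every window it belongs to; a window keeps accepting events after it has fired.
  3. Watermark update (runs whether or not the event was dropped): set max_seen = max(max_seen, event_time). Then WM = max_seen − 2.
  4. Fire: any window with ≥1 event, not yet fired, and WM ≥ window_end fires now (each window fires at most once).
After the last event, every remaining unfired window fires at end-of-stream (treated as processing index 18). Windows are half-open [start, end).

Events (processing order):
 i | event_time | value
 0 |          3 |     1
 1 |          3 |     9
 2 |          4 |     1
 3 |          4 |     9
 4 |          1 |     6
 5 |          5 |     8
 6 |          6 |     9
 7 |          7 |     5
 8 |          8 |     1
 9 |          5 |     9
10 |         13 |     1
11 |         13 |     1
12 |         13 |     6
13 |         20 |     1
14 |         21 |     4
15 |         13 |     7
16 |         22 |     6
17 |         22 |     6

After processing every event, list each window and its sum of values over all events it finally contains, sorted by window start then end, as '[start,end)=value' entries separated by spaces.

i=0 t=3 v=1: → [3,9); WM=1
i=1 t=3 v=9: → [3,9); WM=1
i=2 t=4 v=1: → [3,10); WM=2
i=3 t=4 v=9: → [3,10); WM=2
i=4 t=1 v=6: → [1,10); WM=2
i=5 t=5 v=8: → [1,11); WM=3
i=6 t=6 v=9: → [1,12); WM=4
i=7 t=7 v=5: → [1,13); WM=5
i=8 t=8 v=1: → [1,14); WM=6
i=9 t=5 v=9: → [1,14); WM=6
i=10 t=13 v=1: → [1,19); WM=11
i=11 t=13 v=1: → [1,19); WM=11
i=12 t=13 v=6: → [1,19); WM=11
i=13 t=20 v=1: → [20,26); WM=18
i=14 t=21 v=4: → [20,27); WM=19
i=15 t=13 v=7: DROP (t<19-3); WM=19
i=16 t=22 v=6: → [20,28); WM=20
i=17 t=22 v=6: → [20,28); WM=20

[1,19)=66 [20,28)=17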